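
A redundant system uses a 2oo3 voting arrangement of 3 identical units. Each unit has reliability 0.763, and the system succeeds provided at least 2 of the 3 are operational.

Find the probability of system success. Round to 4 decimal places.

R = Σ_{i=2}^{3} C(3,i) p^i (1−p)^{3−i} with p = 0.763
C(3,2)·0.763^2·0.237^1 = 0.413922
C(3,3)·0.763^3·0.237^0 = 0.444195
Sum = 0.8581

0.8581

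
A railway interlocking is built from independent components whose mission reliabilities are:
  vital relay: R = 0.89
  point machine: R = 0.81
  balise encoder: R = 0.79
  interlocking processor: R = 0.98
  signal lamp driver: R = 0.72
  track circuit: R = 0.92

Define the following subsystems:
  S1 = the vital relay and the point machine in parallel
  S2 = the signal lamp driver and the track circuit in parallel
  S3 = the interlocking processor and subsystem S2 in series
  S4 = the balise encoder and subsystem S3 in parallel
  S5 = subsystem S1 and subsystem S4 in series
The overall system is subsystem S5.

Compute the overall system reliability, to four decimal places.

0.9705

Parallel (vital relay and point machine): 1 − (1 − 0.890000)(1 − 0.810000) = 0.979100
Parallel (signal lamp driver and track circuit): 1 − (1 − 0.720000)(1 − 0.920000) = 0.977600
Series (interlocking processor and [0.977600]): 0.980000 × 0.977600 = 0.958048
Parallel (balise encoder and [0.958048]): 1 − (1 − 0.790000)(1 − 0.958048) = 0.991190
Series ([0.979100] and [0.991190]): 0.979100 × 0.991190 = 0.9705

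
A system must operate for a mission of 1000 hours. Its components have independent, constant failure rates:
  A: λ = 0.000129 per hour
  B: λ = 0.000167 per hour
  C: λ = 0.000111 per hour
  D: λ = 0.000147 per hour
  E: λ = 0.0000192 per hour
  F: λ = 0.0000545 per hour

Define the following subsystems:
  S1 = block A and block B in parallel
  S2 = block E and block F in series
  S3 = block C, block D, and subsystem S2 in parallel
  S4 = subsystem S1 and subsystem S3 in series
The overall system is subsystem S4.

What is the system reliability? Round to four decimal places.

R(A) = exp(−0.000129 × 1000) = 0.878974
R(B) = exp(−0.000167 × 1000) = 0.846200
R(C) = exp(−0.000111 × 1000) = 0.894939
R(D) = exp(−0.000147 × 1000) = 0.863294
R(E) = exp(−0.0000192 × 1000) = 0.980983
R(F) = exp(−0.0000545 × 1000) = 0.946959
Parallel (A and B): 1 − (1 − 0.878974)(1 − 0.846200) = 0.981386
Series (E and F): 0.980983 × 0.946959 = 0.928951
Parallel (C, D, and [0.928951]): 1 − (1 − 0.894939)(1 − 0.863294)(1 − 0.928951) = 0.998980
Series ([0.981386] and [0.998980]): 0.981386 × 0.998980 = 0.9804

0.9804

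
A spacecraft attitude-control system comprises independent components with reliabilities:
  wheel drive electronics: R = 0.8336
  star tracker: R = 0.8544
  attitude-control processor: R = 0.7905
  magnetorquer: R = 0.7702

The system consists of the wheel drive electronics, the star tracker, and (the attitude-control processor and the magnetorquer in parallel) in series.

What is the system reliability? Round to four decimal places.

Parallel (attitude-control processor and magnetorquer): 1 − (1 − 0.790500)(1 − 0.770200) = 0.951857
Series (wheel drive electronics, star tracker, and [0.951857]): 0.833600 × 0.854400 × 0.951857 = 0.6779

0.6779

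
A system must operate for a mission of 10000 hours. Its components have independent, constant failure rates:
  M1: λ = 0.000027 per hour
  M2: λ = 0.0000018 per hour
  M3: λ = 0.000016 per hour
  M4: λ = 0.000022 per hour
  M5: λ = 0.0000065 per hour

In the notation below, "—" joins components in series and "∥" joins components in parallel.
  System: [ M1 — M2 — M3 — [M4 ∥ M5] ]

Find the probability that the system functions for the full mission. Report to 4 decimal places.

0.6310

R(M1) = exp(−0.000027 × 10000) = 0.763379
R(M2) = exp(−0.0000018 × 10000) = 0.982161
R(M3) = exp(−0.000016 × 10000) = 0.852144
R(M4) = exp(−0.000022 × 10000) = 0.802519
R(M5) = exp(−0.0000065 × 10000) = 0.937067
Parallel (M4 and M5): 1 − (1 − 0.802519)(1 − 0.937067) = 0.987572
Series (M1, M2, M3, and [0.987572]): 0.763379 × 0.982161 × 0.852144 × 0.987572 = 0.6310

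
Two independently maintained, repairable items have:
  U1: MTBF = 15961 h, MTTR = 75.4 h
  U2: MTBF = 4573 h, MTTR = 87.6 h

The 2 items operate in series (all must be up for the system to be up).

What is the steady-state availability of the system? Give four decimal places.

0.9766

A(U1) = MTBF/(MTBF+MTTR) = 15961/(15961+75.4) = 0.995298
A(U2) = MTBF/(MTBF+MTTR) = 4573/(4573+87.6) = 0.981204
Series availability: 0.995298 × 0.981204 = 0.9766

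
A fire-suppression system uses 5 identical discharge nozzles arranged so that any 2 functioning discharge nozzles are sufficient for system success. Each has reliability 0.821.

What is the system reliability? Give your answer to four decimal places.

R = Σ_{i=2}^{5} C(5,i) p^i (1−p)^{5−i} with p = 0.821
C(5,2)·0.821^2·0.179^3 = 0.038659
C(5,3)·0.821^3·0.179^2 = 0.177311
C(5,4)·0.821^4·0.179^1 = 0.406626
C(5,5)·0.821^5·0.179^0 = 0.373006
Sum = 0.9956

0.9956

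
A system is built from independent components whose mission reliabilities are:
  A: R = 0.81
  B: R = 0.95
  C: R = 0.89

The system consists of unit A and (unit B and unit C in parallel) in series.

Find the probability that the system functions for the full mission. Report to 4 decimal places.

Parallel (B and C): 1 − (1 − 0.950000)(1 − 0.890000) = 0.994500
Series (A and [0.994500]): 0.810000 × 0.994500 = 0.8055

0.8055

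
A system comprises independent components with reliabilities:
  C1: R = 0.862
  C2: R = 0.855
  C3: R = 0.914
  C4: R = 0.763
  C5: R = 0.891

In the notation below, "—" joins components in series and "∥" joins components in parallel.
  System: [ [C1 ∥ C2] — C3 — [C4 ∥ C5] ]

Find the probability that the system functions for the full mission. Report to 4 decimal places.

Parallel (C1 and C2): 1 − (1 − 0.862000)(1 − 0.855000) = 0.979990
Parallel (C4 and C5): 1 − (1 − 0.763000)(1 − 0.891000) = 0.974167
Series ([0.979990], C3, and [0.974167]): 0.979990 × 0.914000 × 0.974167 = 0.8726

0.8726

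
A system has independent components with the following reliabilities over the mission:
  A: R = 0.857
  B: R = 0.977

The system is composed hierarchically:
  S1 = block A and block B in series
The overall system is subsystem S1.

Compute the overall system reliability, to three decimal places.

Series (A and B): 0.85700 × 0.97700 = 0.837

0.837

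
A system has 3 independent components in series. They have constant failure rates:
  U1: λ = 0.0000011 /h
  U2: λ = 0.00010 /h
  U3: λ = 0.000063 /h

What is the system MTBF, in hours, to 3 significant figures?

6090

Series of exponential components: λ_sys = Σ λ_i
λ_sys = 0.0000011 + 0.00010 + 0.000063 = 1.6410e-04 /h
MTBF = 1 / λ_sys = 6090 h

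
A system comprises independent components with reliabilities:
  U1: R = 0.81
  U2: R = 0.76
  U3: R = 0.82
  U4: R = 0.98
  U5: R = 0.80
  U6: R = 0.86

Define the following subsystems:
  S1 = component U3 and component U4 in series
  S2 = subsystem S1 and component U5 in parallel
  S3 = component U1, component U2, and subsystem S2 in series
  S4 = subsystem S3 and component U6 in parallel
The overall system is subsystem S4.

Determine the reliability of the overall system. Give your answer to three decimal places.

0.943

Series (U3 and U4): 0.82000 × 0.98000 = 0.80360
Parallel ([0.80360] and U5): 1 − (1 − 0.80360)(1 − 0.80000) = 0.96072
Series (U1, U2, and [0.96072]): 0.81000 × 0.76000 × 0.96072 = 0.59142
Parallel ([0.59142] and U6): 1 − (1 − 0.59142)(1 − 0.86000) = 0.943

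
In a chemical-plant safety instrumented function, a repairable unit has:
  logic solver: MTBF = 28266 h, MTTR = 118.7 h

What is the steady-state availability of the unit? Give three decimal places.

0.996

A(logic solver) = MTBF/(MTBF+MTTR) = 28266/(28266+118.7) = 0.996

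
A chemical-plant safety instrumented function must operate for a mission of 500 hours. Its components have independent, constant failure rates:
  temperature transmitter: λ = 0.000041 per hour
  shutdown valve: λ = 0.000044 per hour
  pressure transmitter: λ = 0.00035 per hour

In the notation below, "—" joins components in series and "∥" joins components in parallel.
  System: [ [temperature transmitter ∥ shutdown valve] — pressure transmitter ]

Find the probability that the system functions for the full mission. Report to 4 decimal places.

0.8391

R(temperature transmitter) = exp(−0.000041 × 500) = 0.979709
R(shutdown valve) = exp(−0.000044 × 500) = 0.978240
R(pressure transmitter) = exp(−0.00035 × 500) = 0.839457
Parallel (temperature transmitter and shutdown valve): 1 − (1 − 0.979709)(1 − 0.978240) = 0.999558
Series ([0.999558] and pressure transmitter): 0.999558 × 0.839457 = 0.8391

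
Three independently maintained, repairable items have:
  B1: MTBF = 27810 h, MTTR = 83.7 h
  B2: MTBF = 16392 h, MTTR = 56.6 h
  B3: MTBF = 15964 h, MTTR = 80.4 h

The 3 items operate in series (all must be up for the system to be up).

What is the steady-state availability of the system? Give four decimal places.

0.9886

A(B1) = MTBF/(MTBF+MTTR) = 27810/(27810+83.7) = 0.996999
A(B2) = MTBF/(MTBF+MTTR) = 16392/(16392+56.6) = 0.996559
A(B3) = MTBF/(MTBF+MTTR) = 15964/(15964+80.4) = 0.994989
Series availability: 0.996999 × 0.996559 × 0.994989 = 0.9886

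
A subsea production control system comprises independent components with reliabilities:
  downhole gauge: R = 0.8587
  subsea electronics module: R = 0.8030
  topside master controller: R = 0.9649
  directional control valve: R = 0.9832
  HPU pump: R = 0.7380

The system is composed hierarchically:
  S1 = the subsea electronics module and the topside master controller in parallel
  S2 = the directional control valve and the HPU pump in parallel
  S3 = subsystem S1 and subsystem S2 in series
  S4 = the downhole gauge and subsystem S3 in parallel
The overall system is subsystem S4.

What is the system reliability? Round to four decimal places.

Parallel (subsea electronics module and topside master controller): 1 − (1 − 0.803000)(1 − 0.964900) = 0.993085
Parallel (directional control valve and HPU pump): 1 − (1 − 0.983200)(1 − 0.738000) = 0.995598
Series ([0.993085] and [0.995598]): 0.993085 × 0.995598 = 0.988713
Parallel (downhole gauge and [0.988713]): 1 − (1 − 0.858700)(1 − 0.988713) = 0.9984

0.9984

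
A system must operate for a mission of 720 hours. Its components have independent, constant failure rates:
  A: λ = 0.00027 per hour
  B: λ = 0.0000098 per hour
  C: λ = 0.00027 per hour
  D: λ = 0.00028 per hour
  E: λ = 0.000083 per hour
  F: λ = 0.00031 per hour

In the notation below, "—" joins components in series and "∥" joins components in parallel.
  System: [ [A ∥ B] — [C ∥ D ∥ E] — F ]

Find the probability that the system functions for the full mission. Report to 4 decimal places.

0.7975

R(A) = exp(−0.00027 × 720) = 0.823329
R(B) = exp(−0.0000098 × 720) = 0.992969
R(C) = exp(−0.00027 × 720) = 0.823329
R(D) = exp(−0.00028 × 720) = 0.817422
R(E) = exp(−0.000083 × 720) = 0.941991
R(F) = exp(−0.00031 × 720) = 0.799955
Parallel (A and B): 1 − (1 − 0.823329)(1 − 0.992969) = 0.998758
Parallel (C, D, and E): 1 − (1 − 0.823329)(1 − 0.817422)(1 − 0.941991) = 0.998129
Series ([0.998758], [0.998129], and F): 0.998758 × 0.998129 × 0.799955 = 0.7975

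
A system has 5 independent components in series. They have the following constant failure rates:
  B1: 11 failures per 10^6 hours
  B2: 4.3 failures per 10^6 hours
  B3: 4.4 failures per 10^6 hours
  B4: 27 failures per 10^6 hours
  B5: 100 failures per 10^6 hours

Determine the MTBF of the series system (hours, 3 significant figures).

6820

Series of exponential components: λ_sys = Σ λ_i
λ_sys = 0.000011 + 0.0000043 + 0.0000044 + 0.000027 + 0.00010 = 1.4670e-04 /h
MTBF = 1 / λ_sys = 6820 h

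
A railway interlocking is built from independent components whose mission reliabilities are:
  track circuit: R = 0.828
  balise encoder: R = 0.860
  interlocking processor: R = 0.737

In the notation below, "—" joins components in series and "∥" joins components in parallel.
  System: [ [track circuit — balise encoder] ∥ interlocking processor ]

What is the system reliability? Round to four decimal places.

Series (track circuit and balise encoder): 0.828000 × 0.860000 = 0.712080
Parallel ([0.712080] and interlocking processor): 1 − (1 − 0.712080)(1 − 0.737000) = 0.9243

0.9243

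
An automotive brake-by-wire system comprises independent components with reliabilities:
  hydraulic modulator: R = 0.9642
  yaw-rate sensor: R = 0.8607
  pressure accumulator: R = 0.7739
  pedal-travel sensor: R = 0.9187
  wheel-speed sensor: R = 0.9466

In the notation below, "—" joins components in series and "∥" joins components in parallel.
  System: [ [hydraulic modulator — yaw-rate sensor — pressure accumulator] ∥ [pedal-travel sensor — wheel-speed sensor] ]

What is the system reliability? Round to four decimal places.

Series (hydraulic modulator, yaw-rate sensor, and pressure accumulator): 0.964200 × 0.860700 × 0.773900 = 0.642250
Series (pedal-travel sensor and wheel-speed sensor): 0.918700 × 0.946600 = 0.869641
Parallel ([0.642250] and [0.869641]): 1 − (1 − 0.642250)(1 − 0.869641) = 0.9534

0.9534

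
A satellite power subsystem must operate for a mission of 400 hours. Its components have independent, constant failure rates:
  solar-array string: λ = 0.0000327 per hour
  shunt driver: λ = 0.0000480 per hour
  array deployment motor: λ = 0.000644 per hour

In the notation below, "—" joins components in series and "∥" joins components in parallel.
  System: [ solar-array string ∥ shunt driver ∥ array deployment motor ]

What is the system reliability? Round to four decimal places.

0.9999

R(solar-array string) = exp(−0.0000327 × 400) = 0.987005
R(shunt driver) = exp(−0.0000480 × 400) = 0.980983
R(array deployment motor) = exp(−0.000644 × 400) = 0.772904
Parallel (solar-array string, shunt driver, and array deployment motor): 1 − (1 − 0.987005)(1 − 0.980983)(1 − 0.772904) = 0.9999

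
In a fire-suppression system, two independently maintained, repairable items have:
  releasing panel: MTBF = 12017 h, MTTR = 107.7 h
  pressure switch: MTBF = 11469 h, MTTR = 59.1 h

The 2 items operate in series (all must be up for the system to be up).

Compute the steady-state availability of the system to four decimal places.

0.9860

A(releasing panel) = MTBF/(MTBF+MTTR) = 12017/(12017+107.7) = 0.991117
A(pressure switch) = MTBF/(MTBF+MTTR) = 11469/(11469+59.1) = 0.994873
Series availability: 0.991117 × 0.994873 = 0.9860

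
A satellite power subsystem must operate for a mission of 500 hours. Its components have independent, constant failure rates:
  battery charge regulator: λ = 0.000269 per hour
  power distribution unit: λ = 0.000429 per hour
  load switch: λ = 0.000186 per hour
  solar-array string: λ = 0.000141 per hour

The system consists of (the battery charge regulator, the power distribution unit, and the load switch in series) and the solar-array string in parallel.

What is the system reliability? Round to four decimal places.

R(battery charge regulator) = exp(−0.000269 × 500) = 0.874153
R(power distribution unit) = exp(−0.000429 × 500) = 0.806945
R(load switch) = exp(−0.000186 × 500) = 0.911194
R(solar-array string) = exp(−0.000141 × 500) = 0.931928
Series (battery charge regulator, power distribution unit, and load switch): 0.874153 × 0.806945 × 0.911194 = 0.642750
Parallel ([0.642750] and solar-array string): 1 − (1 − 0.642750)(1 − 0.931928) = 0.9757

0.9757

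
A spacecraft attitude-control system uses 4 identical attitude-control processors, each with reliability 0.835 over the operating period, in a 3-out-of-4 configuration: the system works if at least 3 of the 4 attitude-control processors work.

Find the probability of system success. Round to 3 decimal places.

R = Σ_{i=3}^{4} C(4,i) p^i (1−p)^{4−i} with p = 0.835
C(4,3)·0.835^3·0.165^1 = 0.38424
C(4,4)·0.835^4·0.165^0 = 0.48612
Sum = 0.870

0.870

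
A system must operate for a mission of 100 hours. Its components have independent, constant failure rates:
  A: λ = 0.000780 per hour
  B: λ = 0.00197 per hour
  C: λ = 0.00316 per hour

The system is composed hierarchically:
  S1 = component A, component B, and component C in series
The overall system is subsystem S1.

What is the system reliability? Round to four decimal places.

0.5538

R(A) = exp(−0.000780 × 100) = 0.924964
R(B) = exp(−0.00197 × 100) = 0.821191
R(C) = exp(−0.00316 × 100) = 0.729059
Series (A, B, and C): 0.924964 × 0.821191 × 0.729059 = 0.5538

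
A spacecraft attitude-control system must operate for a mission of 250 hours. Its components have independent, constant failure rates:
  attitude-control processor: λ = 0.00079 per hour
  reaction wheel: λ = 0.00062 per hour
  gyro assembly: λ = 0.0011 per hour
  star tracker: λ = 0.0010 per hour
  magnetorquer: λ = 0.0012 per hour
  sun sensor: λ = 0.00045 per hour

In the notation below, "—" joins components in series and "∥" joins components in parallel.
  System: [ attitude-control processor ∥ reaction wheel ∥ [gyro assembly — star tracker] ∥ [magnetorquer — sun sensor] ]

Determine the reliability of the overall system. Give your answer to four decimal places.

R(attitude-control processor) = exp(−0.00079 × 250) = 0.820780
R(reaction wheel) = exp(−0.00062 × 250) = 0.856415
R(gyro assembly) = exp(−0.0011 × 250) = 0.759572
R(star tracker) = exp(−0.0010 × 250) = 0.778801
R(magnetorquer) = exp(−0.0012 × 250) = 0.740818
R(sun sensor) = exp(−0.00045 × 250) = 0.893597
Series (gyro assembly and star tracker): 0.759572 × 0.778801 = 0.591555
Series (magnetorquer and sun sensor): 0.740818 × 0.893597 = 0.661993
Parallel (attitude-control processor, reaction wheel, [0.591555], and [0.661993]): 1 − (1 − 0.820780)(1 − 0.856415)(1 − 0.591555)(1 − 0.661993) = 0.9964

0.9964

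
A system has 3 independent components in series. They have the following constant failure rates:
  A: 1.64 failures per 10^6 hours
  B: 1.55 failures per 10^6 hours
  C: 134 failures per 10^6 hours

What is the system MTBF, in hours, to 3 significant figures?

Series of exponential components: λ_sys = Σ λ_i
λ_sys = 0.00000164 + 0.00000155 + 0.000134 = 1.3719e-04 /h
MTBF = 1 / λ_sys = 7290 h

7290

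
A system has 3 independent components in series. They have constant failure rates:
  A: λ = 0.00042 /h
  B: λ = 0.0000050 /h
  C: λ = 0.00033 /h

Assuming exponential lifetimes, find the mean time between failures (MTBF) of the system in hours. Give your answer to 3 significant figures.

1320

Series of exponential components: λ_sys = Σ λ_i
λ_sys = 0.00042 + 0.0000050 + 0.00033 = 7.5500e-04 /h
MTBF = 1 / λ_sys = 1320 h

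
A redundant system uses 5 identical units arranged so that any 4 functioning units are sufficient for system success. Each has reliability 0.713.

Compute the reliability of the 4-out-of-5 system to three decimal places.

R = Σ_{i=4}^{5} C(5,i) p^i (1−p)^{5−i} with p = 0.713
C(5,4)·0.713^4·0.287^1 = 0.37086
C(5,5)·0.713^5·0.287^0 = 0.18427
Sum = 0.555

0.555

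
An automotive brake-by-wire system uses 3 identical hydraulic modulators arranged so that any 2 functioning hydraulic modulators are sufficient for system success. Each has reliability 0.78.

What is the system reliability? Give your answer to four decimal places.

0.8761

R = Σ_{i=2}^{3} C(3,i) p^i (1−p)^{3−i} with p = 0.78
C(3,2)·0.78^2·0.22^1 = 0.401544
C(3,3)·0.78^3·0.22^0 = 0.474552
Sum = 0.8761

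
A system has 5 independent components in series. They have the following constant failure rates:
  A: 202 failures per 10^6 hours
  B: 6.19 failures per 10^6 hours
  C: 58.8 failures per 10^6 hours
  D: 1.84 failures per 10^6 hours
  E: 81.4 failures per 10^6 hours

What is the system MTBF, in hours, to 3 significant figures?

2860

Series of exponential components: λ_sys = Σ λ_i
λ_sys = 0.000202 + 0.00000619 + 0.0000588 + 0.00000184 + 0.0000814 = 3.5023e-04 /h
MTBF = 1 / λ_sys = 2860 h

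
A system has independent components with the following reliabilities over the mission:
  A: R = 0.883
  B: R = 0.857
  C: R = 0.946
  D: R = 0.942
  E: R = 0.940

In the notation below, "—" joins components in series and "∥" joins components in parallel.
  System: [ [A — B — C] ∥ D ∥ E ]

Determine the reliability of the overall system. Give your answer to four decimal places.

0.9990

Series (A, B, and C): 0.883000 × 0.857000 × 0.946000 = 0.715868
Parallel ([0.715868], D, and E): 1 − (1 − 0.715868)(1 − 0.942000)(1 − 0.940000) = 0.9990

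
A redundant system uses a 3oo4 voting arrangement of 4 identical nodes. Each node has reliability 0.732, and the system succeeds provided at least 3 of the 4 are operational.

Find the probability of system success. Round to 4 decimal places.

R = Σ_{i=3}^{4} C(4,i) p^i (1−p)^{4−i} with p = 0.732
C(4,3)·0.732^3·0.268^1 = 0.420463
C(4,4)·0.732^4·0.268^0 = 0.287107
Sum = 0.7076

0.7076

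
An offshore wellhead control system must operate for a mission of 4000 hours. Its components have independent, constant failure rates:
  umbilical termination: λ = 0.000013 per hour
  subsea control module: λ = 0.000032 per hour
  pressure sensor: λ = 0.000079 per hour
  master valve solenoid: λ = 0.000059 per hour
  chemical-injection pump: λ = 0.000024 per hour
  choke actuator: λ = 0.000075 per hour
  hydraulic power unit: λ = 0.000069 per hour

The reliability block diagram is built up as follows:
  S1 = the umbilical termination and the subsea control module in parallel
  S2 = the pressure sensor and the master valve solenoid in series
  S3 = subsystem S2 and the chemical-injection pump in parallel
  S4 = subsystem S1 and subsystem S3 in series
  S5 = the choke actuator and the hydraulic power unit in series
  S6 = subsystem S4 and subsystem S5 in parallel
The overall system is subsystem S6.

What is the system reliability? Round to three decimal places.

R(umbilical termination) = exp(−0.000013 × 4000) = 0.94933
R(subsea control module) = exp(−0.000032 × 4000) = 0.87985
R(pressure sensor) = exp(−0.000079 × 4000) = 0.72906
R(master valve solenoid) = exp(−0.000059 × 4000) = 0.78978
R(chemical-injection pump) = exp(−0.000024 × 4000) = 0.90846
R(choke actuator) = exp(−0.000075 × 4000) = 0.74082
R(hydraulic power unit) = exp(−0.000069 × 4000) = 0.75881
Parallel (umbilical termination and subsea control module): 1 − (1 − 0.94933)(1 − 0.87985) = 0.99391
Series (pressure sensor and master valve solenoid): 0.72906 × 0.78978 = 0.57580
Parallel ([0.57580] and chemical-injection pump): 1 − (1 − 0.57580)(1 − 0.90846) = 0.96117
Series ([0.99391] and [0.96117]): 0.99391 × 0.96117 = 0.95532
Series (choke actuator and hydraulic power unit): 0.74082 × 0.75881 = 0.56214
Parallel ([0.95532] and [0.56214]): 1 − (1 − 0.95532)(1 − 0.56214) = 0.980

0.980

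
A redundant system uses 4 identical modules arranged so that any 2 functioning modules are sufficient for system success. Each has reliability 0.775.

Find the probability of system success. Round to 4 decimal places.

R = Σ_{i=2}^{4} C(4,i) p^i (1−p)^{4−i} with p = 0.775
C(4,2)·0.775^2·0.225^2 = 0.182440
C(4,3)·0.775^3·0.225^1 = 0.418936
C(4,4)·0.775^4·0.225^0 = 0.360750
Sum = 0.9621

0.9621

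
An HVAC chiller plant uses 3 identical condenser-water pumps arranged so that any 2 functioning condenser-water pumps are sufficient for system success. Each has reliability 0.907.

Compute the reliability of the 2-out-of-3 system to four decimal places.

R = Σ_{i=2}^{3} C(3,i) p^i (1−p)^{3−i} with p = 0.907
C(3,2)·0.907^2·0.093^1 = 0.229519
C(3,3)·0.907^3·0.093^0 = 0.746143
Sum = 0.9757

0.9757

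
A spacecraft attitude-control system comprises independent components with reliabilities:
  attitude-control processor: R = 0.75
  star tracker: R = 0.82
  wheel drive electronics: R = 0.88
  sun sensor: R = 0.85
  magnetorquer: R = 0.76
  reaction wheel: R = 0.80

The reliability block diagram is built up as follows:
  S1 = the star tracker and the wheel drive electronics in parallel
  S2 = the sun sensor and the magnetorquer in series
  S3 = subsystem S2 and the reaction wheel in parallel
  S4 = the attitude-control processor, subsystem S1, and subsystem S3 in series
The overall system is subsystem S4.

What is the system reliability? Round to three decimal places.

Parallel (star tracker and wheel drive electronics): 1 − (1 − 0.82000)(1 − 0.88000) = 0.97840
Series (sun sensor and magnetorquer): 0.85000 × 0.76000 = 0.64600
Parallel ([0.64600] and reaction wheel): 1 − (1 − 0.64600)(1 − 0.80000) = 0.92920
Series (attitude-control processor, [0.97840], and [0.92920]): 0.75000 × 0.97840 × 0.92920 = 0.682

0.682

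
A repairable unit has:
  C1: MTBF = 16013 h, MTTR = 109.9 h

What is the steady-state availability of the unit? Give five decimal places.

A(C1) = MTBF/(MTBF+MTTR) = 16013/(16013+109.9) = 0.99318

0.99318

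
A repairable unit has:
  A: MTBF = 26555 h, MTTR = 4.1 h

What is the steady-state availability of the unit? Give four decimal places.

A(A) = MTBF/(MTBF+MTTR) = 26555/(26555+4.1) = 0.9998

0.9998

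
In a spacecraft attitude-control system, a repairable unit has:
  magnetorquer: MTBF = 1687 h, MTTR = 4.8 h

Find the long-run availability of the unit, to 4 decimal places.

0.9972

A(magnetorquer) = MTBF/(MTBF+MTTR) = 1687/(1687+4.8) = 0.9972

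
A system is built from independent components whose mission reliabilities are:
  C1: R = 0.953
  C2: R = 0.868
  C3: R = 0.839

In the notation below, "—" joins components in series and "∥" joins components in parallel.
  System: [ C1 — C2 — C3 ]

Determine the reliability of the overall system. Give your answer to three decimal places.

0.694

Series (C1, C2, and C3): 0.95300 × 0.86800 × 0.83900 = 0.694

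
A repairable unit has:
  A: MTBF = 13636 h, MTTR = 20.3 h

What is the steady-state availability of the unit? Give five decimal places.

A(A) = MTBF/(MTBF+MTTR) = 13636/(13636+20.3) = 0.99851

0.99851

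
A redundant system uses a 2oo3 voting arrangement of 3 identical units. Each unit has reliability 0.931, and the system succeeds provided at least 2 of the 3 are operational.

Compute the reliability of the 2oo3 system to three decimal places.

R = Σ_{i=2}^{3} C(3,i) p^i (1−p)^{3−i} with p = 0.931
C(3,2)·0.931^2·0.069^1 = 0.17942
C(3,3)·0.931^3·0.069^0 = 0.80695
Sum = 0.986

0.986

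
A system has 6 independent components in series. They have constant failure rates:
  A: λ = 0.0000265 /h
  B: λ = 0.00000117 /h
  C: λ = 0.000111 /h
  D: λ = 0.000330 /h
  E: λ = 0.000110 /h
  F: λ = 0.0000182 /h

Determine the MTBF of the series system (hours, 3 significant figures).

1680

Series of exponential components: λ_sys = Σ λ_i
λ_sys = 0.0000265 + 0.00000117 + 0.000111 + 0.000330 + 0.000110 + 0.0000182 = 5.9687e-04 /h
MTBF = 1 / λ_sys = 1680 h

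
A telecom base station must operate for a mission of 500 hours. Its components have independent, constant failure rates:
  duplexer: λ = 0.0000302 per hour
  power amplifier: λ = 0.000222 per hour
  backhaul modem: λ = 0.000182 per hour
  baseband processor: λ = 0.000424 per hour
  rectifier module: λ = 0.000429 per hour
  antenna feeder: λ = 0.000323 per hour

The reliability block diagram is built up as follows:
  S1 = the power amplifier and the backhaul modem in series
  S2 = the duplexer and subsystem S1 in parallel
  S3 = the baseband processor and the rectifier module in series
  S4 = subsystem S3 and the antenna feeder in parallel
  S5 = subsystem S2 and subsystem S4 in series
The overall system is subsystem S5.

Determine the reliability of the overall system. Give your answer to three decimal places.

0.946

R(duplexer) = exp(−0.0000302 × 500) = 0.98501
R(power amplifier) = exp(−0.000222 × 500) = 0.89494
R(backhaul modem) = exp(−0.000182 × 500) = 0.91302
R(baseband processor) = exp(−0.000424 × 500) = 0.80896
R(rectifier module) = exp(−0.000429 × 500) = 0.80694
R(antenna feeder) = exp(−0.000323 × 500) = 0.85087
Series (power amplifier and backhaul modem): 0.89494 × 0.91302 = 0.81710
Parallel (duplexer and [0.81710]): 1 − (1 − 0.98501)(1 − 0.81710) = 0.99726
Series (baseband processor and rectifier module): 0.80896 × 0.80694 = 0.65278
Parallel ([0.65278] and antenna feeder): 1 − (1 − 0.65278)(1 − 0.85087) = 0.94822
Series ([0.99726] and [0.94822]): 0.99726 × 0.94822 = 0.946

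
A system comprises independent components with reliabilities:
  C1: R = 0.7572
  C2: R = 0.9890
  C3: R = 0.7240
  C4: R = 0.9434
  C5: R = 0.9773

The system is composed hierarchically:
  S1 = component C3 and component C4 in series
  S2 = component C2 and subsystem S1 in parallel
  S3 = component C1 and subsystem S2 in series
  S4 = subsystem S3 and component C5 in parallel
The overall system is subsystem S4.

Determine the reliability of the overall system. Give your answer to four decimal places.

Series (C3 and C4): 0.724000 × 0.943400 = 0.683022
Parallel (C2 and [0.683022]): 1 − (1 − 0.989000)(1 − 0.683022) = 0.996513
Series (C1 and [0.996513]): 0.757200 × 0.996513 = 0.754560
Parallel ([0.754560] and C5): 1 − (1 − 0.754560)(1 − 0.977300) = 0.9944

0.9944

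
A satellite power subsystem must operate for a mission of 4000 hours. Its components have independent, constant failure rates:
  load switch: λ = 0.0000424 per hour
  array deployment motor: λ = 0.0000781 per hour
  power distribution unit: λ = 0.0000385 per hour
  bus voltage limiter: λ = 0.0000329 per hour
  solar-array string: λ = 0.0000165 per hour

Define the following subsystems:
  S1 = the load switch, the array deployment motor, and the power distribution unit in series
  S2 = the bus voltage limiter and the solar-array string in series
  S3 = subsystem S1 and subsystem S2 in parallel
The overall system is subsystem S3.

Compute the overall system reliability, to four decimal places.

R(load switch) = exp(−0.0000424 × 4000) = 0.844002
R(array deployment motor) = exp(−0.0000781 × 4000) = 0.731689
R(power distribution unit) = exp(−0.0000385 × 4000) = 0.857272
R(bus voltage limiter) = exp(−0.0000329 × 4000) = 0.876692
R(solar-array string) = exp(−0.0000165 × 4000) = 0.936131
Series (load switch, array deployment motor, and power distribution unit): 0.844002 × 0.731689 × 0.857272 = 0.529406
Series (bus voltage limiter and solar-array string): 0.876692 × 0.936131 = 0.820699
Parallel ([0.529406] and [0.820699]): 1 − (1 − 0.529406)(1 − 0.820699) = 0.9156

0.9156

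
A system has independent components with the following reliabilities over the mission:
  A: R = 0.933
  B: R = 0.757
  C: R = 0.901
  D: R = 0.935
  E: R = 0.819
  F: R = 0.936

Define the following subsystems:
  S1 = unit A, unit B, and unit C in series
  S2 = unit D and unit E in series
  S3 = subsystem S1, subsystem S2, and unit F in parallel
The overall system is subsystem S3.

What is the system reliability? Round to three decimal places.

Series (A, B, and C): 0.93300 × 0.75700 × 0.90100 = 0.63636
Series (D and E): 0.93500 × 0.81900 = 0.76577
Parallel ([0.63636], [0.76577], and F): 1 − (1 − 0.63636)(1 − 0.76577)(1 − 0.93600) = 0.995

0.995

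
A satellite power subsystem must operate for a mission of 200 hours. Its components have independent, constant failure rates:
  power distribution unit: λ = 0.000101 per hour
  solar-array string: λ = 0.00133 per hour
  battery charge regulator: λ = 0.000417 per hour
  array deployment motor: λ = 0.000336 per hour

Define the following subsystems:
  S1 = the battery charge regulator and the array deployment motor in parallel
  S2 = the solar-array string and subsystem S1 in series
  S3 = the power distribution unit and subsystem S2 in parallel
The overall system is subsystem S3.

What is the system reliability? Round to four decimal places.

R(power distribution unit) = exp(−0.000101 × 200) = 0.980003
R(solar-array string) = exp(−0.00133 × 200) = 0.766439
R(battery charge regulator) = exp(−0.000417 × 200) = 0.919983
R(array deployment motor) = exp(−0.000336 × 200) = 0.935008
Parallel (battery charge regulator and array deployment motor): 1 − (1 − 0.919983)(1 − 0.935008) = 0.994800
Series (solar-array string and [0.994800]): 0.766439 × 0.994800 = 0.762454
Parallel (power distribution unit and [0.762454]): 1 − (1 − 0.980003)(1 − 0.762454) = 0.9952

0.9952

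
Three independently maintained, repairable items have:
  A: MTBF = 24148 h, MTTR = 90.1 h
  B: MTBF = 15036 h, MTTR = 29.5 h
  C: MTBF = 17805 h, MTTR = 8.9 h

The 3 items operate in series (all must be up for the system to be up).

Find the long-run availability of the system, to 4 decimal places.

0.9938

A(A) = MTBF/(MTBF+MTTR) = 24148/(24148+90.1) = 0.996283
A(B) = MTBF/(MTBF+MTTR) = 15036/(15036+29.5) = 0.998042
A(C) = MTBF/(MTBF+MTTR) = 17805/(17805+8.9) = 0.999500
Series availability: 0.996283 × 0.998042 × 0.999500 = 0.9938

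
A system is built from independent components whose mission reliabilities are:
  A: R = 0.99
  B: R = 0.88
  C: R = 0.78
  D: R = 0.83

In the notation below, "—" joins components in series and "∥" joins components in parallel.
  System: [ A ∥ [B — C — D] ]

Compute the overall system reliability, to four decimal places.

0.9957

Series (B, C, and D): 0.880000 × 0.780000 × 0.830000 = 0.569712
Parallel (A and [0.569712]): 1 − (1 − 0.990000)(1 − 0.569712) = 0.9957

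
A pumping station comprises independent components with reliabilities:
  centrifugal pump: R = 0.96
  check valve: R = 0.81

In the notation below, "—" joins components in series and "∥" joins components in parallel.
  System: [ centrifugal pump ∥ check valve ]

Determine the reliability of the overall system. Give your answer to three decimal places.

Parallel (centrifugal pump and check valve): 1 − (1 − 0.96000)(1 − 0.81000) = 0.992

0.992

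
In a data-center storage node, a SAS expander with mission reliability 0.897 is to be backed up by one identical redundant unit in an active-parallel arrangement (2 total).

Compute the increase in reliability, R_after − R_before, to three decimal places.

0.092

R_before = 0.897
R_after = 1 − (1 − 0.897)^2 = 0.989
ΔR = 0.989 − 0.897 = 0.092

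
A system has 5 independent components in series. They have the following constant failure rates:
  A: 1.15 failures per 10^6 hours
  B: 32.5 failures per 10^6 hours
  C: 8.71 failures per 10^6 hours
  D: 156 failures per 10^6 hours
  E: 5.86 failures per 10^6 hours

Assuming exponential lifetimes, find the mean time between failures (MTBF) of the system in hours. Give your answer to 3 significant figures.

4900

Series of exponential components: λ_sys = Σ λ_i
λ_sys = 0.00000115 + 0.0000325 + 0.00000871 + 0.000156 + 0.00000586 = 2.0422e-04 /h
MTBF = 1 / λ_sys = 4900 h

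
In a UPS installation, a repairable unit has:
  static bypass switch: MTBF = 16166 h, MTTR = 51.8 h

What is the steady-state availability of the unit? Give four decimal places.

A(static bypass switch) = MTBF/(MTBF+MTTR) = 16166/(16166+51.8) = 0.9968

0.9968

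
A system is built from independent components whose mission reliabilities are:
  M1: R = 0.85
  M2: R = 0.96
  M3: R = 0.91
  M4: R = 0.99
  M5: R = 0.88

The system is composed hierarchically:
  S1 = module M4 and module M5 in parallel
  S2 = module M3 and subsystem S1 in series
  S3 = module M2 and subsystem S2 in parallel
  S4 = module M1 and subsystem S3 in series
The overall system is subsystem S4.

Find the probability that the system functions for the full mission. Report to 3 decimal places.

0.847

Parallel (M4 and M5): 1 − (1 − 0.99000)(1 − 0.88000) = 0.99880
Series (M3 and [0.99880]): 0.91000 × 0.99880 = 0.90891
Parallel (M2 and [0.90891]): 1 − (1 − 0.96000)(1 − 0.90891) = 0.99636
Series (M1 and [0.99636]): 0.85000 × 0.99636 = 0.847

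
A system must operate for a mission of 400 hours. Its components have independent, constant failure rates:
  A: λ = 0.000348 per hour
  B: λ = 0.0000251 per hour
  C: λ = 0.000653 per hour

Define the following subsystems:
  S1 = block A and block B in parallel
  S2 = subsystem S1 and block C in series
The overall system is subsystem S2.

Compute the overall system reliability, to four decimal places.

0.7691

R(A) = exp(−0.000348 × 400) = 0.870054
R(B) = exp(−0.0000251 × 400) = 0.990010
R(C) = exp(−0.000653 × 400) = 0.770127
Parallel (A and B): 1 − (1 − 0.870054)(1 − 0.990010) = 0.998702
Series ([0.998702] and C): 0.998702 × 0.770127 = 0.7691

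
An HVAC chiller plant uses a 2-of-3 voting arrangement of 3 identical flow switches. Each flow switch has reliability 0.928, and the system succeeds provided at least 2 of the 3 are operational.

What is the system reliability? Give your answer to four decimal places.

0.9852

R = Σ_{i=2}^{3} C(3,i) p^i (1−p)^{3−i} with p = 0.928
C(3,2)·0.928^2·0.072^1 = 0.186016
C(3,3)·0.928^3·0.072^0 = 0.799179
Sum = 0.9852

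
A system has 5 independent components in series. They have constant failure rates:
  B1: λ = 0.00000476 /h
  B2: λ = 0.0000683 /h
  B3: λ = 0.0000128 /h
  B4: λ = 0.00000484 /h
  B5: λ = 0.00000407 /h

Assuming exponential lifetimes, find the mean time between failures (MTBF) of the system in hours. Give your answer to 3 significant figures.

10600

Series of exponential components: λ_sys = Σ λ_i
λ_sys = 0.00000476 + 0.0000683 + 0.0000128 + 0.00000484 + 0.00000407 = 9.4770e-05 /h
MTBF = 1 / λ_sys = 10600 h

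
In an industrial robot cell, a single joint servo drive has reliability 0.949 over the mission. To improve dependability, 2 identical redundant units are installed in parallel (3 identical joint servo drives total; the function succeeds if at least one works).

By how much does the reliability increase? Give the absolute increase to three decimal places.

R_before = 0.949
R_after = 1 − (1 − 0.949)^3 = 1.000
ΔR = 1.000 − 0.949 = 0.051

0.051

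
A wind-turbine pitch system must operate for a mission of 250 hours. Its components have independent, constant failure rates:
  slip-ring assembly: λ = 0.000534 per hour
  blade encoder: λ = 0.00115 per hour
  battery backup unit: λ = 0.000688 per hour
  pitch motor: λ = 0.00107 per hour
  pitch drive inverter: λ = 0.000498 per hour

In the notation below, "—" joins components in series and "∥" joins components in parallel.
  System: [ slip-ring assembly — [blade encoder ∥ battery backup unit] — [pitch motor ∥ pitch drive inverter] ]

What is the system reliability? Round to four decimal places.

0.8174

R(slip-ring assembly) = exp(−0.000534 × 250) = 0.875027
R(blade encoder) = exp(−0.00115 × 250) = 0.750137
R(battery backup unit) = exp(−0.000688 × 250) = 0.841979
R(pitch motor) = exp(−0.00107 × 250) = 0.765290
R(pitch drive inverter) = exp(−0.000498 × 250) = 0.882938
Parallel (blade encoder and battery backup unit): 1 − (1 − 0.750137)(1 − 0.841979) = 0.960516
Parallel (pitch motor and pitch drive inverter): 1 − (1 − 0.765290)(1 − 0.882938) = 0.972524
Series (slip-ring assembly, [0.960516], and [0.972524]): 0.875027 × 0.960516 × 0.972524 = 0.8174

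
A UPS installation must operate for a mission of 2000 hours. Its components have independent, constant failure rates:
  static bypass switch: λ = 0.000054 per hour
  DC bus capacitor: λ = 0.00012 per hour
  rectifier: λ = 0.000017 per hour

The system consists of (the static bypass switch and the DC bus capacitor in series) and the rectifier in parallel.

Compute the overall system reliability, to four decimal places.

R(static bypass switch) = exp(−0.000054 × 2000) = 0.897628
R(DC bus capacitor) = exp(−0.00012 × 2000) = 0.786628
R(rectifier) = exp(−0.000017 × 2000) = 0.966572
Series (static bypass switch and DC bus capacitor): 0.897628 × 0.786628 = 0.706099
Parallel ([0.706099] and rectifier): 1 − (1 − 0.706099)(1 − 0.966572) = 0.9902

0.9902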